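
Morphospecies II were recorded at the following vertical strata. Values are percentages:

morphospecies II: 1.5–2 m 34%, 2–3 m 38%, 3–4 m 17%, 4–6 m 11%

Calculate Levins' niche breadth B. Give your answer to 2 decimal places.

Convert percentages to proportions (divide by 100).
Σpᵢ² = 0.34² + 0.38² + 0.17² + 0.11² = 0.1156 + 0.1444 + 0.0289 + 0.0121 = 0.3010
B = 1 / 0.3010 = 3.3223

3.32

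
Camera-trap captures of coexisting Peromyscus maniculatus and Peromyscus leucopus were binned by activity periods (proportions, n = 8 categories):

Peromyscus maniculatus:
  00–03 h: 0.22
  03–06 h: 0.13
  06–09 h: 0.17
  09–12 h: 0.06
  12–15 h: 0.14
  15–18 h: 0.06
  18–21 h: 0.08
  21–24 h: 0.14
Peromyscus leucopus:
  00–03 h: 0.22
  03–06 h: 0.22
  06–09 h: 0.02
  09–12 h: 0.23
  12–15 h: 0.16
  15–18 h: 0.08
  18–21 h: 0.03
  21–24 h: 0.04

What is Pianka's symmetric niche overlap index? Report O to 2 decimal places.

0.79

Σ p₁ᵢp₂ᵢ = 0.0484 + 0.0286 + 0.0034 + 0.0138 + 0.0224 + 0.0048 + 0.0024 + 0.0056 = 0.1294
Σp_1ᵢ² = 0.22² + 0.13² + 0.17² + 0.06² + 0.14² + 0.06² + 0.08² + 0.14² = 0.0484 + 0.0169 + 0.0289 + 0.0036 + 0.0196 + 0.0036 + 0.0064 + 0.0196 = 0.1470
Σp_2ᵢ² = 0.22² + 0.22² + 0.02² + 0.23² + 0.16² + 0.08² + 0.03² + 0.04² = 0.0484 + 0.0484 + 0.0004 + 0.0529 + 0.0256 + 0.0064 + 0.0009 + 0.0016 = 0.1846
O = 0.1294 / √(0.1470 × 0.1846) = 0.1294 / 0.16473 = 0.7855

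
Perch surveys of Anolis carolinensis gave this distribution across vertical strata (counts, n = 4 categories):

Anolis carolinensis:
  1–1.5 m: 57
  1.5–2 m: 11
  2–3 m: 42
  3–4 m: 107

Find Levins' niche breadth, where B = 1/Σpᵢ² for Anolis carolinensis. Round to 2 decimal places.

Proportions for Anolis carolinensis (n=217): 57/217=0.2627, 11/217=0.0507, 42/217=0.1935, 107/217=0.4931
Σpᵢ² = 0.2627² + 0.0507² + 0.1935² + 0.4931² = 0.069011 + 0.002570 + 0.037442 + 0.243148 = 0.352171
B = 1 / 0.352171 = 2.8395

2.84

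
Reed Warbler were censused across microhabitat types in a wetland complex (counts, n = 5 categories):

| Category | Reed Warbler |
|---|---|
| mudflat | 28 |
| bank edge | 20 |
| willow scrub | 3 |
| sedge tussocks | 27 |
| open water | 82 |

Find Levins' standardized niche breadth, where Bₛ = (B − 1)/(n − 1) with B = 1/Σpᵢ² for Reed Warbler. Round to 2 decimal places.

Proportions for Reed Warbler (n=160): 28/160=0.1750, 20/160=0.1250, 3/160=0.0188, 27/160=0.1688, 82/160=0.5125
Σpᵢ² = 0.1750² + 0.1250² + 0.0188² + 0.1688² + 0.5125² = 0.030625 + 0.015625 + 0.000353 + 0.028493 + 0.262656 = 0.337752
B = 1 / 0.337752 = 2.9608
Bₛ = (B − 1)/(n − 1) = (2.9608 − 1)/(5 − 1) = 1.9608/4 = 0.4902

0.49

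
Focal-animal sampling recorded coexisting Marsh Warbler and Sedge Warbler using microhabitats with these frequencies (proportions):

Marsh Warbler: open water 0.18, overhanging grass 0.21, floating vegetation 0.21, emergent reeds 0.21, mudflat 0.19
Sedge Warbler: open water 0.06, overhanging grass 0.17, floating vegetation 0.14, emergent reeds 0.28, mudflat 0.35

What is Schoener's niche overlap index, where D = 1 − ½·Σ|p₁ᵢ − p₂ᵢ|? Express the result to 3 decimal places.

0.770

Σ|p₁ᵢ − p₂ᵢ| = 0.12 + 0.04 + 0.07 + 0.07 + 0.16 = 0.46
D = 1 − ½ × 0.46 = 1 − 0.230 = 0.77000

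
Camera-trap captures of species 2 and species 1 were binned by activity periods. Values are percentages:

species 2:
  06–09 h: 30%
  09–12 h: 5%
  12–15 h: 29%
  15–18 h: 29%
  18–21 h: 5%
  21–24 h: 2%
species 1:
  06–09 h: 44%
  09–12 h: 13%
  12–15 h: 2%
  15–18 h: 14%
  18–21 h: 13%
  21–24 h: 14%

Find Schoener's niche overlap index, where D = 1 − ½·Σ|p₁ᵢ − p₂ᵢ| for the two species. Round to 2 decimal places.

0.58

Convert percentages to proportions (divide by 100).
Σ|p₁ᵢ − p₂ᵢ| = 0.14 + 0.08 + 0.27 + 0.15 + 0.08 + 0.12 = 0.84
D = 1 − ½ × 0.84 = 1 − 0.420 = 0.5800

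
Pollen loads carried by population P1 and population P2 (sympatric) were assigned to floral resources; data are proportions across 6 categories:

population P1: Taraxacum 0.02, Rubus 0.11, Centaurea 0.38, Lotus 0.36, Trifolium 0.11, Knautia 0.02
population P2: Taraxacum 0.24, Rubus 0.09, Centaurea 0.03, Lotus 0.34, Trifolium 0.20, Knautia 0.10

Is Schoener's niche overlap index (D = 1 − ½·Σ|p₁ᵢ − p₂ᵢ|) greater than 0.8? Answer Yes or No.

Σ|p₁ᵢ − p₂ᵢ| = 0.22 + 0.02 + 0.35 + 0.02 + 0.09 + 0.08 = 0.78
D = 1 − ½ × 0.78 = 1 − 0.390 = 0.6100
D = 0.6100 < 0.8 → No.

No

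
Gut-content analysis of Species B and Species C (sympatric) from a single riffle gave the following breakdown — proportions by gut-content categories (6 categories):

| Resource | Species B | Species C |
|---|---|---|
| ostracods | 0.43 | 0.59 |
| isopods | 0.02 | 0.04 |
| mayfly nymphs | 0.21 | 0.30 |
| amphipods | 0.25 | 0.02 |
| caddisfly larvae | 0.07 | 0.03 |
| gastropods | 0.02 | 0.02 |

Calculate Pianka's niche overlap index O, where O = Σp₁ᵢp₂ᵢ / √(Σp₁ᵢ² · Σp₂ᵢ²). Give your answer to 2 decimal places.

Σ p₁ᵢp₂ᵢ = 0.2537 + 0.0008 + 0.0630 + 0.0050 + 0.0021 + 0.0004 = 0.3250
Σp_1ᵢ² = 0.43² + 0.02² + 0.21² + 0.25² + 0.07² + 0.02² = 0.1849 + 0.0004 + 0.0441 + 0.0625 + 0.0049 + 0.0004 = 0.2972
Σp_2ᵢ² = 0.59² + 0.04² + 0.30² + 0.02² + 0.03² + 0.02² = 0.3481 + 0.0016 + 0.0900 + 0.0004 + 0.0009 + 0.0004 = 0.4414
O = 0.3250 / √(0.2972 × 0.4414) = 0.3250 / 0.36219 = 0.8973

0.90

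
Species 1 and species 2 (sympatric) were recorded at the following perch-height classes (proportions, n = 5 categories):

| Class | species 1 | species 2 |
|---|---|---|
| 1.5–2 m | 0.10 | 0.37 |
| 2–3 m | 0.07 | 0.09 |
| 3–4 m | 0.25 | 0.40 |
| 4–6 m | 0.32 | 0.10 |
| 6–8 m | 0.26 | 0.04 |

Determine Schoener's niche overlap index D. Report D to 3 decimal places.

Σ|p₁ᵢ − p₂ᵢ| = 0.27 + 0.02 + 0.15 + 0.22 + 0.22 = 0.88
D = 1 − ½ × 0.88 = 1 − 0.440 = 0.56000

0.560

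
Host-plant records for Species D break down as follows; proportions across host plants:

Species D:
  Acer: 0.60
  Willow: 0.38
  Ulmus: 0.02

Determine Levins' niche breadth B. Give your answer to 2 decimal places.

1.98

Σpᵢ² = 0.60² + 0.38² + 0.02² = 0.3600 + 0.1444 + 0.0004 = 0.5048
B = 1 / 0.5048 = 1.9810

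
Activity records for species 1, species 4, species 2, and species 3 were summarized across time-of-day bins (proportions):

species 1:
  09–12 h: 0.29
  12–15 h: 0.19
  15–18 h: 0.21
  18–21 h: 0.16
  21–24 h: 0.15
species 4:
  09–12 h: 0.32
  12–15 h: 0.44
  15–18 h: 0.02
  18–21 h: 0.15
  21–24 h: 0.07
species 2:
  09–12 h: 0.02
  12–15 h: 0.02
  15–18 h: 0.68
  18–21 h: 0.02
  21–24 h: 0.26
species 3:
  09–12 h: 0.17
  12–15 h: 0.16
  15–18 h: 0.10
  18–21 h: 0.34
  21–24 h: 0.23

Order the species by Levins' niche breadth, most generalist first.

species 1 > species 3 > species 4 > species 2

Σp_1ᵢ² = 0.29² + 0.19² + 0.21² + 0.16² + 0.15² = 0.0841 + 0.0361 + 0.0441 + 0.0256 + 0.0225 = 0.2124
B_1 = 1 / 0.2124 = 4.7081
Σp_4ᵢ² = 0.32² + 0.44² + 0.02² + 0.15² + 0.07² = 0.1024 + 0.1936 + 0.0004 + 0.0225 + 0.0049 = 0.3238
B_4 = 1 / 0.3238 = 3.0883
Σp_2ᵢ² = 0.02² + 0.02² + 0.68² + 0.02² + 0.26² = 0.0004 + 0.0004 + 0.4624 + 0.0004 + 0.0676 = 0.5312
B_2 = 1 / 0.5312 = 1.8825
Σp_3ᵢ² = 0.17² + 0.16² + 0.10² + 0.34² + 0.23² = 0.0289 + 0.0256 + 0.0100 + 0.1156 + 0.0529 = 0.2330
B_3 = 1 / 0.2330 = 4.2918
Ranking by B (broadest → narrowest): species 1 (4.71) > species 3 (4.29) > species 4 (3.09) > species 2 (1.88)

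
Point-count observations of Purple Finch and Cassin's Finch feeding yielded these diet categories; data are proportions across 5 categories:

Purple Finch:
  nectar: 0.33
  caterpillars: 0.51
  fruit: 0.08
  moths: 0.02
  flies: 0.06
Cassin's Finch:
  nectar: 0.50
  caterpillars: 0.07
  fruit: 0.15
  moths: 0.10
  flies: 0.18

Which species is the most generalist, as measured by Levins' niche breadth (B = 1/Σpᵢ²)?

Σp_Purpᵢ² = 0.33² + 0.51² + 0.08² + 0.02² + 0.06² = 0.1089 + 0.2601 + 0.0064 + 0.0004 + 0.0036 = 0.3794
B_Purp = 1 / 0.3794 = 2.6357
Σp_Cassᵢ² = 0.50² + 0.07² + 0.15² + 0.10² + 0.18² = 0.2500 + 0.0049 + 0.0225 + 0.0100 + 0.0324 = 0.3198
B_Cass = 1 / 0.3198 = 3.1270
Highest B → broadest niche (most generalist): Cassin's Finch (B = 3.13).

Cassin's Finch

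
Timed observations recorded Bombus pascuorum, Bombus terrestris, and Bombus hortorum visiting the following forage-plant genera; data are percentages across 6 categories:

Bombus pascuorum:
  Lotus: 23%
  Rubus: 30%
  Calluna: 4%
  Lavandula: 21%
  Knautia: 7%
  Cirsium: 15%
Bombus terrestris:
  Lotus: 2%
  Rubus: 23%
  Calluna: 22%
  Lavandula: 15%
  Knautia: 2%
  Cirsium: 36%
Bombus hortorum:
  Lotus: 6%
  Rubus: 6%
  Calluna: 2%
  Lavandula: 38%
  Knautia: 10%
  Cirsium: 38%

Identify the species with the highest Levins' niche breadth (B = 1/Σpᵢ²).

Bombus pascuorum

Convert percentages to proportions (divide by 100).
Σp_pascᵢ² = 0.23² + 0.30² + 0.04² + 0.21² + 0.07² + 0.15² = 0.0529 + 0.0900 + 0.0016 + 0.0441 + 0.0049 + 0.0225 = 0.2160
B_pasc = 1 / 0.2160 = 4.6296
Σp_terrᵢ² = 0.02² + 0.23² + 0.22² + 0.15² + 0.02² + 0.36² = 0.0004 + 0.0529 + 0.0484 + 0.0225 + 0.0004 + 0.1296 = 0.2542
B_terr = 1 / 0.2542 = 3.9339
Σp_hortᵢ² = 0.06² + 0.06² + 0.02² + 0.38² + 0.10² + 0.38² = 0.0036 + 0.0036 + 0.0004 + 0.1444 + 0.0100 + 0.1444 = 0.3064
B_hort = 1 / 0.3064 = 3.2637
Highest B → broadest niche (most generalist): Bombus pascuorum (B = 4.63).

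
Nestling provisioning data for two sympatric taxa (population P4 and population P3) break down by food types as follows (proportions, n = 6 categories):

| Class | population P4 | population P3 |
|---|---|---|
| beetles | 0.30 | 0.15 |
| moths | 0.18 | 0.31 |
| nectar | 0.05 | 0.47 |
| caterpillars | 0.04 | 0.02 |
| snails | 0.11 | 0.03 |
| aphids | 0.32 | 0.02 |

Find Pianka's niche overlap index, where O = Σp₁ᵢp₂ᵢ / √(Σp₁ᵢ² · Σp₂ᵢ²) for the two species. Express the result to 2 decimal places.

Σ p₁ᵢp₂ᵢ = 0.0450 + 0.0558 + 0.0235 + 0.0008 + 0.0033 + 0.0064 = 0.1348
Σp_1ᵢ² = 0.30² + 0.18² + 0.05² + 0.04² + 0.11² + 0.32² = 0.0900 + 0.0324 + 0.0025 + 0.0016 + 0.0121 + 0.1024 = 0.2410
Σp_2ᵢ² = 0.15² + 0.31² + 0.47² + 0.02² + 0.03² + 0.02² = 0.0225 + 0.0961 + 0.2209 + 0.0004 + 0.0009 + 0.0004 = 0.3412
O = 0.1348 / √(0.2410 × 0.3412) = 0.1348 / 0.28676 = 0.4701

0.47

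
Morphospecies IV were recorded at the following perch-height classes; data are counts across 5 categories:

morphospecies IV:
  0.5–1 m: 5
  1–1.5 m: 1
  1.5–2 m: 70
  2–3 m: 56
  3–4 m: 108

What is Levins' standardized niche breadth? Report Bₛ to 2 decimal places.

0.48

Proportions for morphospecies IV (n=240): 5/240=0.0208, 1/240=0.0042, 70/240=0.2917, 56/240=0.2333, 108/240=0.4500
Σpᵢ² = 0.0208² + 0.0042² + 0.2917² + 0.2333² + 0.4500² = 0.000433 + 0.000018 + 0.085089 + 0.054429 + 0.202500 = 0.342469
B = 1 / 0.342469 = 2.9200
Bₛ = (B − 1)/(n − 1) = (2.9200 − 1)/(5 − 1) = 1.9200/4 = 0.4800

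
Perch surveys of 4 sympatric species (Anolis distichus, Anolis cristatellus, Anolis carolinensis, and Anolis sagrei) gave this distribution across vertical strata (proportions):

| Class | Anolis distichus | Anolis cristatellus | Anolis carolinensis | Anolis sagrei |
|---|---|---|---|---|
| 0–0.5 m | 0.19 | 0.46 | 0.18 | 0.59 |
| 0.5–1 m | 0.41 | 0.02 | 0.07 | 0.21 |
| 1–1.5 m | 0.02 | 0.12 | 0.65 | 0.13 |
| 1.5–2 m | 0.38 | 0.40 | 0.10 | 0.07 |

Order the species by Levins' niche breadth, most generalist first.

Anolis distichus > Anolis cristatellus > Anolis sagrei > Anolis carolinensis

Σp_distᵢ² = 0.19² + 0.41² + 0.02² + 0.38² = 0.0361 + 0.1681 + 0.0004 + 0.1444 = 0.3490
B_dist = 1 / 0.3490 = 2.8653
Σp_crisᵢ² = 0.46² + 0.02² + 0.12² + 0.40² = 0.2116 + 0.0004 + 0.0144 + 0.1600 = 0.3864
B_cris = 1 / 0.3864 = 2.5880
Σp_caroᵢ² = 0.18² + 0.07² + 0.65² + 0.10² = 0.0324 + 0.0049 + 0.4225 + 0.0100 = 0.4698
B_caro = 1 / 0.4698 = 2.1286
Σp_sagrᵢ² = 0.59² + 0.21² + 0.13² + 0.07² = 0.3481 + 0.0441 + 0.0169 + 0.0049 = 0.4140
B_sagr = 1 / 0.4140 = 2.4155
Ranking by B (broadest → narrowest): Anolis distichus (2.87) > Anolis cristatellus (2.59) > Anolis sagrei (2.42) > Anolis carolinensis (2.13)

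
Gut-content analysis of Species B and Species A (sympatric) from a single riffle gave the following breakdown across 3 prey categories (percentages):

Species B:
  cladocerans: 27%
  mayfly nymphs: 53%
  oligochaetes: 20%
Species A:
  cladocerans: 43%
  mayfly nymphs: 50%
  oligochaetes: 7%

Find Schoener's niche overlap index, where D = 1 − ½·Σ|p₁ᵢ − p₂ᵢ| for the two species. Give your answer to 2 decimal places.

0.84

Convert percentages to proportions (divide by 100).
Σ|p₁ᵢ − p₂ᵢ| = 0.16 + 0.03 + 0.13 = 0.32
D = 1 − ½ × 0.32 = 1 − 0.160 = 0.8400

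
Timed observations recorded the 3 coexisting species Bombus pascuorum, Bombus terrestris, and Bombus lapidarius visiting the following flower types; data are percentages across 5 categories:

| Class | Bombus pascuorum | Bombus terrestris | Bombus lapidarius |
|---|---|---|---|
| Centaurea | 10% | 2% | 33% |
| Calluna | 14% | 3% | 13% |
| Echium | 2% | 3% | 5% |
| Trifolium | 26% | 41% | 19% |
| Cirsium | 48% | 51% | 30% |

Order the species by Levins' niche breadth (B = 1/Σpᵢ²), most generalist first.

Convert percentages to proportions (divide by 100).
Σp_pascᵢ² = 0.10² + 0.14² + 0.02² + 0.26² + 0.48² = 0.0100 + 0.0196 + 0.0004 + 0.0676 + 0.2304 = 0.3280
B_pasc = 1 / 0.3280 = 3.0488
Σp_terrᵢ² = 0.02² + 0.03² + 0.03² + 0.41² + 0.51² = 0.0004 + 0.0009 + 0.0009 + 0.1681 + 0.2601 = 0.4304
B_terr = 1 / 0.4304 = 2.3234
Σp_lapiᵢ² = 0.33² + 0.13² + 0.05² + 0.19² + 0.30² = 0.1089 + 0.0169 + 0.0025 + 0.0361 + 0.0900 = 0.2544
B_lapi = 1 / 0.2544 = 3.9308
Ranking by B (broadest → narrowest): Bombus lapidarius (3.93) > Bombus pascuorum (3.05) > Bombus terrestris (2.32)

Bombus lapidarius > Bombus pascuorum > Bombus terrestris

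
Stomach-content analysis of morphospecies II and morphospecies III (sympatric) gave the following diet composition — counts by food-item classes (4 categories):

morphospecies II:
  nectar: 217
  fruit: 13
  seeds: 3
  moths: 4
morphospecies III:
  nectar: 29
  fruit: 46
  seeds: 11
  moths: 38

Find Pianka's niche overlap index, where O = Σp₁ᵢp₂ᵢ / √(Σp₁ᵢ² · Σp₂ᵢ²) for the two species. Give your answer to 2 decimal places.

Proportions for morphospecies II (n=237): 217/237=0.9156, 13/237=0.0549, 3/237=0.0127, 4/237=0.0169
Proportions for morphospecies III (n=124): 29/124=0.2339, 46/124=0.3710, 11/124=0.0887, 38/124=0.3065
Σ p₁ᵢp₂ᵢ = 0.214159 + 0.020368 + 0.001126 + 0.005180 = 0.240833
Σp_1ᵢ² = 0.9156² + 0.0549² + 0.0127² + 0.0169² = 0.838323 + 0.003014 + 0.000161 + 0.000286 = 0.841784
Σp_2ᵢ² = 0.2339² + 0.3710² + 0.0887² + 0.3065² = 0.054709 + 0.137641 + 0.007868 + 0.093942 = 0.294160
O = 0.240833 / √(0.841784 × 0.294160) = 0.240833 / 0.4976135 = 0.4840

0.48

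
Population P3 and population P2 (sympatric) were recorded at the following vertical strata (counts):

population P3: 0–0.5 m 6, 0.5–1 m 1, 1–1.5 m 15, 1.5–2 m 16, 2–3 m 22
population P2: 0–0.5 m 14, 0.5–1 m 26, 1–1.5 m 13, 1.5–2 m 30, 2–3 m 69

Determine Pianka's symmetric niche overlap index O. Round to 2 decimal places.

0.89

Proportions for population P3 (n=60): 6/60=0.1000, 1/60=0.0167, 15/60=0.2500, 16/60=0.2667, 22/60=0.3667
Proportions for population P2 (n=152): 14/152=0.0921, 26/152=0.1711, 13/152=0.0855, 30/152=0.1974, 69/152=0.4539
Σ p₁ᵢp₂ᵢ = 0.009210 + 0.002857 + 0.021375 + 0.052647 + 0.166445 = 0.252534
Σp_1ᵢ² = 0.1000² + 0.0167² + 0.2500² + 0.2667² + 0.3667² = 0.010000 + 0.000279 + 0.062500 + 0.071129 + 0.134469 = 0.278377
Σp_2ᵢ² = 0.0921² + 0.1711² + 0.0855² + 0.1974² + 0.4539² = 0.008482 + 0.029275 + 0.007310 + 0.038967 + 0.206025 = 0.290059
O = 0.252534 / √(0.278377 × 0.290059) = 0.252534 / 0.2841580 = 0.8887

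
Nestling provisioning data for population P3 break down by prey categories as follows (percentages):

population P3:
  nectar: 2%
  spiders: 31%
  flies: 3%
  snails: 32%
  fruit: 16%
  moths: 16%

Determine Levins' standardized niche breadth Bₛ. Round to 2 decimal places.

Convert percentages to proportions (divide by 100).
Σpᵢ² = 0.02² + 0.31² + 0.03² + 0.32² + 0.16² + 0.16² = 0.0004 + 0.0961 + 0.0009 + 0.1024 + 0.0256 + 0.0256 = 0.2510
B = 1 / 0.2510 = 3.9841
Bₛ = (B − 1)/(n − 1) = (3.9841 − 1)/(6 − 1) = 2.9841/5 = 0.5968

0.60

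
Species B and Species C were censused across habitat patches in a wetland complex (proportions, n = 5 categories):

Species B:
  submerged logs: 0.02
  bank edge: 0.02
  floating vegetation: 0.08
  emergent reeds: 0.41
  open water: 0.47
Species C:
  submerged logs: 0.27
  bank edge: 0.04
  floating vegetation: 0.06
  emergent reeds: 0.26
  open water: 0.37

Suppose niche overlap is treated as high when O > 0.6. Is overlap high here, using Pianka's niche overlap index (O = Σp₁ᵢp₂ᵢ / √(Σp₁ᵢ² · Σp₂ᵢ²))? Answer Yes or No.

Σ p₁ᵢp₂ᵢ = 0.0054 + 0.0008 + 0.0048 + 0.1066 + 0.1739 = 0.2915
Σp_1ᵢ² = 0.02² + 0.02² + 0.08² + 0.41² + 0.47² = 0.0004 + 0.0004 + 0.0064 + 0.1681 + 0.2209 = 0.3962
Σp_2ᵢ² = 0.27² + 0.04² + 0.06² + 0.26² + 0.37² = 0.0729 + 0.0016 + 0.0036 + 0.0676 + 0.1369 = 0.2826
O = 0.2915 / √(0.3962 × 0.2826) = 0.2915 / 0.33461 = 0.8712
O = 0.8712 > 0.6 → Yes.

Yes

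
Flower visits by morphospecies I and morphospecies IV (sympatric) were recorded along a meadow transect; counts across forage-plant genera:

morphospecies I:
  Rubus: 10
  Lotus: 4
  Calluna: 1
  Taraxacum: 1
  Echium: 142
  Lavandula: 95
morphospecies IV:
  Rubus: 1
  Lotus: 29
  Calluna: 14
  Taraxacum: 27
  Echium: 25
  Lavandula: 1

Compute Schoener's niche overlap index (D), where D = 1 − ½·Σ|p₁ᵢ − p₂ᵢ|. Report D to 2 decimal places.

Proportions for morphospecies I (n=253): 10/253=0.0395, 4/253=0.0158, 1/253=0.0040, 1/253=0.0040, 142/253=0.5613, 95/253=0.3755
Proportions for morphospecies IV (n=97): 1/97=0.0103, 29/97=0.2990, 14/97=0.1443, 27/97=0.2784, 25/97=0.2577, 1/97=0.0103
Σ|p₁ᵢ − p₂ᵢ| = 0.0292 + 0.2832 + 0.1403 + 0.2744 + 0.3036 + 0.3652 = 1.3959
D = 1 − ½ × 1.3959 = 1 − 0.69795 = 0.30205

0.30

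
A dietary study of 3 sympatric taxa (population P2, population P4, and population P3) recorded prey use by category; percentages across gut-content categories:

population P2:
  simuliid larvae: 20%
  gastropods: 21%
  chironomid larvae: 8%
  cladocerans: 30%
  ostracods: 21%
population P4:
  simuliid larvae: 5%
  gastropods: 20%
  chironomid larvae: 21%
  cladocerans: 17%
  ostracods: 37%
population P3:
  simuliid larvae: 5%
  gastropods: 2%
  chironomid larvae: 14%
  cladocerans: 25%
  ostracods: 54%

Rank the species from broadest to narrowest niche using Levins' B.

population P2 > population P4 > population P3

Convert percentages to proportions (divide by 100).
Σp_P2ᵢ² = 0.20² + 0.21² + 0.08² + 0.30² + 0.21² = 0.0400 + 0.0441 + 0.0064 + 0.0900 + 0.0441 = 0.2246
B_P2 = 1 / 0.2246 = 4.4524
Σp_P4ᵢ² = 0.05² + 0.20² + 0.21² + 0.17² + 0.37² = 0.0025 + 0.0400 + 0.0441 + 0.0289 + 0.1369 = 0.2524
B_P4 = 1 / 0.2524 = 3.9620
Σp_P3ᵢ² = 0.05² + 0.02² + 0.14² + 0.25² + 0.54² = 0.0025 + 0.0004 + 0.0196 + 0.0625 + 0.2916 = 0.3766
B_P3 = 1 / 0.3766 = 2.6553
Ranking by B (broadest → narrowest): population P2 (4.45) > population P4 (3.96) > population P3 (2.66)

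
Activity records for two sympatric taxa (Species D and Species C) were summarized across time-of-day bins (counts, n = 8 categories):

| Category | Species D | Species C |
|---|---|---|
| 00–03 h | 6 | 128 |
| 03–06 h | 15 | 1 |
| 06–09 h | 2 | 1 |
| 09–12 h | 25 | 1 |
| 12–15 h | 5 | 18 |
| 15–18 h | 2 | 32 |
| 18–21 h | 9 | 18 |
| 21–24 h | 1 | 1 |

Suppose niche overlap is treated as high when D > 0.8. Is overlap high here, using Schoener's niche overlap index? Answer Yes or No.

No

Proportions for Species D (n=65): 6/65=0.0923, 15/65=0.2308, 2/65=0.0308, 25/65=0.3846, 5/65=0.0769, 2/65=0.0308, 9/65=0.1385, 1/65=0.0154
Proportions for Species C (n=200): 128/200=0.6400, 1/200=0.0050, 1/200=0.0050, 1/200=0.0050, 18/200=0.0900, 32/200=0.1600, 18/200=0.0900, 1/200=0.0050
Σ|p₁ᵢ − p₂ᵢ| = 0.5477 + 0.2258 + 0.0258 + 0.3796 + 0.0131 + 0.1292 + 0.0485 + 0.0104 = 1.3801
D = 1 − ½ × 1.3801 = 1 − 0.69005 = 0.30995
D = 0.30995 < 0.8 → No.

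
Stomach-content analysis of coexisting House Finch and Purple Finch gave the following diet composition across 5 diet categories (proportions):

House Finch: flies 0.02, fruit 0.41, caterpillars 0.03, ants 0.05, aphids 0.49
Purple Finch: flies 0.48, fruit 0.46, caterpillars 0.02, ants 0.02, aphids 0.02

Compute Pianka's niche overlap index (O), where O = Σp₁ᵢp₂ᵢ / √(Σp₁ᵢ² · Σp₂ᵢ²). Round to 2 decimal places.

Σ p₁ᵢp₂ᵢ = 0.0096 + 0.1886 + 0.0006 + 0.0010 + 0.0098 = 0.2096
Σp_1ᵢ² = 0.02² + 0.41² + 0.03² + 0.05² + 0.49² = 0.0004 + 0.1681 + 0.0009 + 0.0025 + 0.2401 = 0.4120
Σp_2ᵢ² = 0.48² + 0.46² + 0.02² + 0.02² + 0.02² = 0.2304 + 0.2116 + 0.0004 + 0.0004 + 0.0004 = 0.4432
O = 0.2096 / √(0.4120 × 0.4432) = 0.2096 / 0.42732 = 0.4905

0.49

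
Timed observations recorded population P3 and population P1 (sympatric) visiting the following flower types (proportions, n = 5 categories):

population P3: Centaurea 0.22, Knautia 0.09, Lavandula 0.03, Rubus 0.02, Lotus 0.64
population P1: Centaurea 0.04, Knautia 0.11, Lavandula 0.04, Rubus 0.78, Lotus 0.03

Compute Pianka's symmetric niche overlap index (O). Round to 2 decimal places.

Σ p₁ᵢp₂ᵢ = 0.0088 + 0.0099 + 0.0012 + 0.0156 + 0.0192 = 0.0547
Σp_1ᵢ² = 0.22² + 0.09² + 0.03² + 0.02² + 0.64² = 0.0484 + 0.0081 + 0.0009 + 0.0004 + 0.4096 = 0.4674
Σp_2ᵢ² = 0.04² + 0.11² + 0.04² + 0.78² + 0.03² = 0.0016 + 0.0121 + 0.0016 + 0.6084 + 0.0009 = 0.6246
O = 0.0547 / √(0.4674 × 0.6246) = 0.0547 / 0.54031 = 0.1012

0.10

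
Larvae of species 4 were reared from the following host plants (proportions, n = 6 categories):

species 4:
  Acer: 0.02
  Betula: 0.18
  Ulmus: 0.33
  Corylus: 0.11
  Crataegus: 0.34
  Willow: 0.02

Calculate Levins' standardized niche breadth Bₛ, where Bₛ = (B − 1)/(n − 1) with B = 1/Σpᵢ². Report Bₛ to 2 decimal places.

Σpᵢ² = 0.02² + 0.18² + 0.33² + 0.11² + 0.34² + 0.02² = 0.0004 + 0.0324 + 0.1089 + 0.0121 + 0.1156 + 0.0004 = 0.2698
B = 1 / 0.2698 = 3.7064
Bₛ = (B − 1)/(n − 1) = (3.7064 − 1)/(6 − 1) = 2.7064/5 = 0.5413

0.54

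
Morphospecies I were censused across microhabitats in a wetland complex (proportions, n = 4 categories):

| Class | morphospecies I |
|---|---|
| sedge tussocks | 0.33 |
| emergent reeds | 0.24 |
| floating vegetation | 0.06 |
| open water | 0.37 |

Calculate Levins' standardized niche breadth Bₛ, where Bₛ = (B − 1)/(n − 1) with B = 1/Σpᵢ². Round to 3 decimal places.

0.752

Σpᵢ² = 0.33² + 0.24² + 0.06² + 0.37² = 0.1089 + 0.0576 + 0.0036 + 0.1369 = 0.3070
B = 1 / 0.3070 = 3.25733
Bₛ = (B − 1)/(n − 1) = (3.25733 − 1)/(4 − 1) = 2.25733/3 = 0.75244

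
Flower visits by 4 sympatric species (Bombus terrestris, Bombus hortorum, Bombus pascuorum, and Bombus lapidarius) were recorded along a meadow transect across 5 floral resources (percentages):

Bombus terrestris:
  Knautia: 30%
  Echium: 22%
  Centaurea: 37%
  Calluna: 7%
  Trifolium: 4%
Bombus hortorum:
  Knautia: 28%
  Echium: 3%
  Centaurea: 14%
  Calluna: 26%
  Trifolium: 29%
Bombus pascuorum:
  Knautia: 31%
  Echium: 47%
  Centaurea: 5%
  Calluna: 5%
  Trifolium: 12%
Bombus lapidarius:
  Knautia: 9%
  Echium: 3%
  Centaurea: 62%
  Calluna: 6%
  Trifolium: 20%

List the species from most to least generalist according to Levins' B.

Bombus hortorum > Bombus terrestris > Bombus pascuorum > Bombus lapidarius

Convert percentages to proportions (divide by 100).
Σp_terrᵢ² = 0.30² + 0.22² + 0.37² + 0.07² + 0.04² = 0.0900 + 0.0484 + 0.1369 + 0.0049 + 0.0016 = 0.2818
B_terr = 1 / 0.2818 = 3.5486
Σp_hortᵢ² = 0.28² + 0.03² + 0.14² + 0.26² + 0.29² = 0.0784 + 0.0009 + 0.0196 + 0.0676 + 0.0841 = 0.2506
B_hort = 1 / 0.2506 = 3.9904
Σp_pascᵢ² = 0.31² + 0.47² + 0.05² + 0.05² + 0.12² = 0.0961 + 0.2209 + 0.0025 + 0.0025 + 0.0144 = 0.3364
B_pasc = 1 / 0.3364 = 2.9727
Σp_lapiᵢ² = 0.09² + 0.03² + 0.62² + 0.06² + 0.20² = 0.0081 + 0.0009 + 0.3844 + 0.0036 + 0.0400 = 0.4370
B_lapi = 1 / 0.4370 = 2.2883
Ranking by B (broadest → narrowest): Bombus hortorum (3.99) > Bombus terrestris (3.55) > Bombus pascuorum (2.97) > Bombus lapidarius (2.29)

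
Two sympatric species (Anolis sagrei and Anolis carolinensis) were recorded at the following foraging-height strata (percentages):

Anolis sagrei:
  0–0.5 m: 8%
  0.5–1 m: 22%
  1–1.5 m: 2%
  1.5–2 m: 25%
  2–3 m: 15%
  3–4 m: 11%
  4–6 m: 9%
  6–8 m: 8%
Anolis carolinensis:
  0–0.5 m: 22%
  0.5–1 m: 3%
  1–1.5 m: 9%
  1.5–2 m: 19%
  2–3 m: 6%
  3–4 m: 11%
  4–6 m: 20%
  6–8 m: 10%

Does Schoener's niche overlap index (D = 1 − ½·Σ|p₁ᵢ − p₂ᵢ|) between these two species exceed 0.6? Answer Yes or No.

Yes

Convert percentages to proportions (divide by 100).
Σ|p₁ᵢ − p₂ᵢ| = 0.14 + 0.19 + 0.07 + 0.06 + 0.09 + 0.00 + 0.11 + 0.02 = 0.68
D = 1 − ½ × 0.68 = 1 − 0.340 = 0.6600
D = 0.6600 > 0.6 → Yes.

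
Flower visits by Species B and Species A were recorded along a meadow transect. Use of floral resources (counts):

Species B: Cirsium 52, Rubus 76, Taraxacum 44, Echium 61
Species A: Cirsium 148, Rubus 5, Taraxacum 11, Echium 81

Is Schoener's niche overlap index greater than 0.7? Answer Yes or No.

Proportions for Species B (n=233): 52/233=0.2232, 76/233=0.3262, 44/233=0.1888, 61/233=0.2618
Proportions for Species A (n=245): 148/245=0.6041, 5/245=0.0204, 11/245=0.0449, 81/245=0.3306
Σ|p₁ᵢ − p₂ᵢ| = 0.3809 + 0.3058 + 0.1439 + 0.0688 = 0.8994
D = 1 − ½ × 0.8994 = 1 − 0.44970 = 0.55030
D = 0.55030 < 0.7 → No.

No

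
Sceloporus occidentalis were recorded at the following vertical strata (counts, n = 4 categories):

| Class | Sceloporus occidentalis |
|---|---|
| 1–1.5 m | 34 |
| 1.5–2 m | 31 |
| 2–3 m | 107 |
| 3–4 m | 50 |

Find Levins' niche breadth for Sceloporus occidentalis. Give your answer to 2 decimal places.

Proportions for Sceloporus occidentalis (n=222): 34/222=0.1532, 31/222=0.1396, 107/222=0.4820, 50/222=0.2252
Σpᵢ² = 0.1532² + 0.1396² + 0.4820² + 0.2252² = 0.023470 + 0.019488 + 0.232324 + 0.050715 = 0.325997
B = 1 / 0.325997 = 3.0675

3.07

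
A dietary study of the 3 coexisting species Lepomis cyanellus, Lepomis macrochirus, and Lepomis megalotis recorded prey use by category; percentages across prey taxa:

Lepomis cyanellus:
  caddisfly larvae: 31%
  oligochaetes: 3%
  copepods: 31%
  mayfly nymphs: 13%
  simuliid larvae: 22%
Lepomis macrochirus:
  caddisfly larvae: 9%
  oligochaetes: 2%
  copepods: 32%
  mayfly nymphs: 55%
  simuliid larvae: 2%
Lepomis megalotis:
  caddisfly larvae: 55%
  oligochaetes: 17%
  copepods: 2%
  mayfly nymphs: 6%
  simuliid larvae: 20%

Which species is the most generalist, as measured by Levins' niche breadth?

Convert percentages to proportions (divide by 100).
Σp_cyanᵢ² = 0.31² + 0.03² + 0.31² + 0.13² + 0.22² = 0.0961 + 0.0009 + 0.0961 + 0.0169 + 0.0484 = 0.2584
B_cyan = 1 / 0.2584 = 3.8700
Σp_macrᵢ² = 0.09² + 0.02² + 0.32² + 0.55² + 0.02² = 0.0081 + 0.0004 + 0.1024 + 0.3025 + 0.0004 = 0.4138
B_macr = 1 / 0.4138 = 2.4166
Σp_megaᵢ² = 0.55² + 0.17² + 0.02² + 0.06² + 0.20² = 0.3025 + 0.0289 + 0.0004 + 0.0036 + 0.0400 = 0.3754
B_mega = 1 / 0.3754 = 2.6638
Highest B → broadest niche (most generalist): Lepomis cyanellus (B = 3.87).

Lepomis cyanellus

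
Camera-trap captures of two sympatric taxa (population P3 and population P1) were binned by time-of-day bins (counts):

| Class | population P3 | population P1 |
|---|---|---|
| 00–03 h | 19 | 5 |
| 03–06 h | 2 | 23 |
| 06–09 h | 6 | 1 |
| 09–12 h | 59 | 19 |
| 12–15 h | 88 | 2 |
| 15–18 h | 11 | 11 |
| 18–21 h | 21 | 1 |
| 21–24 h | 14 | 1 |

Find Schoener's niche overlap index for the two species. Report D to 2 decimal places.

0.49

Proportions for population P3 (n=220): 19/220=0.0864, 2/220=0.0091, 6/220=0.0273, 59/220=0.2682, 88/220=0.4000, 11/220=0.0500, 21/220=0.0955, 14/220=0.0636
Proportions for population P1 (n=63): 5/63=0.0794, 23/63=0.3651, 1/63=0.0159, 19/63=0.3016, 2/63=0.0317, 11/63=0.1746, 1/63=0.0159, 1/63=0.0159
Σ|p₁ᵢ − p₂ᵢ| = 0.0070 + 0.3560 + 0.0114 + 0.0334 + 0.3683 + 0.1246 + 0.0796 + 0.0477 = 1.0280
D = 1 − ½ × 1.0280 = 1 − 0.51400 = 0.48600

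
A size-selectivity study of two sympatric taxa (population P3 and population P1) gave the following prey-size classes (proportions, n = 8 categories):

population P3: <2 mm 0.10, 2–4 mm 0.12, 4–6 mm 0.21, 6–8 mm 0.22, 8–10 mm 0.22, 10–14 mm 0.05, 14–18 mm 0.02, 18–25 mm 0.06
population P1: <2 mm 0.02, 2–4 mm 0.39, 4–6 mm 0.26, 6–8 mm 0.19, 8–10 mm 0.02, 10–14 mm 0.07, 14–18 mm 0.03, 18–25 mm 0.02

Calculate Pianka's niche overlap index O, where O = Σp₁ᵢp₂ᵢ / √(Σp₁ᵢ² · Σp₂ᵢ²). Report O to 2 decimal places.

Σ p₁ᵢp₂ᵢ = 0.0020 + 0.0468 + 0.0546 + 0.0418 + 0.0044 + 0.0035 + 0.0006 + 0.0012 = 0.1549
Σp_1ᵢ² = 0.10² + 0.12² + 0.21² + 0.22² + 0.22² + 0.05² + 0.02² + 0.06² = 0.0100 + 0.0144 + 0.0441 + 0.0484 + 0.0484 + 0.0025 + 0.0004 + 0.0036 = 0.1718
Σp_2ᵢ² = 0.02² + 0.39² + 0.26² + 0.19² + 0.02² + 0.07² + 0.03² + 0.02² = 0.0004 + 0.1521 + 0.0676 + 0.0361 + 0.0004 + 0.0049 + 0.0009 + 0.0004 = 0.2628
O = 0.1549 / √(0.1718 × 0.2628) = 0.1549 / 0.21248 = 0.7290

0.73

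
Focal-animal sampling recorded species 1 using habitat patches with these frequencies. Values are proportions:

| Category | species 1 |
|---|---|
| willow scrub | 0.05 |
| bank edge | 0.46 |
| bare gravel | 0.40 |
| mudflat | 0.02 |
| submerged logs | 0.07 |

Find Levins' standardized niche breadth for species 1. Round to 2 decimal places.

0.41

Σpᵢ² = 0.05² + 0.46² + 0.40² + 0.02² + 0.07² = 0.0025 + 0.2116 + 0.1600 + 0.0004 + 0.0049 = 0.3794
B = 1 / 0.3794 = 2.6357
Bₛ = (B − 1)/(n − 1) = (2.6357 − 1)/(5 − 1) = 1.6357/4 = 0.4089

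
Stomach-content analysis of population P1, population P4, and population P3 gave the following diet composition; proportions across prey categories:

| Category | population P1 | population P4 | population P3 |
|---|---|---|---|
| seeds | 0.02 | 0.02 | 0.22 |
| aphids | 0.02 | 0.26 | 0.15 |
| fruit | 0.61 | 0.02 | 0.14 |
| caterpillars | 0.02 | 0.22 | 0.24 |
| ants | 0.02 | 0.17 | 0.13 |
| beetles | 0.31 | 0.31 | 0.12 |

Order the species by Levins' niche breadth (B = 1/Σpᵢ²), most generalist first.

population P3 > population P4 > population P1

Σp_P1ᵢ² = 0.02² + 0.02² + 0.61² + 0.02² + 0.02² + 0.31² = 0.0004 + 0.0004 + 0.3721 + 0.0004 + 0.0004 + 0.0961 = 0.4698
B_P1 = 1 / 0.4698 = 2.1286
Σp_P4ᵢ² = 0.02² + 0.26² + 0.02² + 0.22² + 0.17² + 0.31² = 0.0004 + 0.0676 + 0.0004 + 0.0484 + 0.0289 + 0.0961 = 0.2418
B_P4 = 1 / 0.2418 = 4.1356
Σp_P3ᵢ² = 0.22² + 0.15² + 0.14² + 0.24² + 0.13² + 0.12² = 0.0484 + 0.0225 + 0.0196 + 0.0576 + 0.0169 + 0.0144 = 0.1794
B_P3 = 1 / 0.1794 = 5.5741
Ranking by B (broadest → narrowest): population P3 (5.57) > population P4 (4.14) > population P1 (2.13)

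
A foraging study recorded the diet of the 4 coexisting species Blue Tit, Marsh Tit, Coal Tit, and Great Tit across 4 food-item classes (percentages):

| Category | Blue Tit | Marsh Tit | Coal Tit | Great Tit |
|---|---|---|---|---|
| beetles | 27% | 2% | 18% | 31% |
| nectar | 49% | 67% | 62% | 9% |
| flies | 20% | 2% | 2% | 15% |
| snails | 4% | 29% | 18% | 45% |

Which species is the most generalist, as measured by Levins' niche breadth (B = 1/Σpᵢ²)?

Great Tit

Convert percentages to proportions (divide by 100).
Σp_Blueᵢ² = 0.27² + 0.49² + 0.20² + 0.04² = 0.0729 + 0.2401 + 0.0400 + 0.0016 = 0.3546
B_Blue = 1 / 0.3546 = 2.8201
Σp_Marsᵢ² = 0.02² + 0.67² + 0.02² + 0.29² = 0.0004 + 0.4489 + 0.0004 + 0.0841 = 0.5338
B_Mars = 1 / 0.5338 = 1.8734
Σp_Coalᵢ² = 0.18² + 0.62² + 0.02² + 0.18² = 0.0324 + 0.3844 + 0.0004 + 0.0324 = 0.4496
B_Coal = 1 / 0.4496 = 2.2242
Σp_Greaᵢ² = 0.31² + 0.09² + 0.15² + 0.45² = 0.0961 + 0.0081 + 0.0225 + 0.2025 = 0.3292
B_Grea = 1 / 0.3292 = 3.0377
Highest B → broadest niche (most generalist): Great Tit (B = 3.04).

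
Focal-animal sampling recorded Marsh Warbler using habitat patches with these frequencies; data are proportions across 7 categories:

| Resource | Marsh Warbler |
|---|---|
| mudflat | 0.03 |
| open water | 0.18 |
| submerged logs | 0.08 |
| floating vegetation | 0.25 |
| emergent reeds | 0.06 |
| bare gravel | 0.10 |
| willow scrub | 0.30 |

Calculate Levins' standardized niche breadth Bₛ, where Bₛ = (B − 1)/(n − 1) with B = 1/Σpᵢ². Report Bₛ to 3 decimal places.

Σpᵢ² = 0.03² + 0.18² + 0.08² + 0.25² + 0.06² + 0.10² + 0.30² = 0.0009 + 0.0324 + 0.0064 + 0.0625 + 0.0036 + 0.0100 + 0.0900 = 0.2058
B = 1 / 0.2058 = 4.85909
Bₛ = (B − 1)/(n − 1) = (4.85909 − 1)/(7 − 1) = 3.85909/6 = 0.64318

0.643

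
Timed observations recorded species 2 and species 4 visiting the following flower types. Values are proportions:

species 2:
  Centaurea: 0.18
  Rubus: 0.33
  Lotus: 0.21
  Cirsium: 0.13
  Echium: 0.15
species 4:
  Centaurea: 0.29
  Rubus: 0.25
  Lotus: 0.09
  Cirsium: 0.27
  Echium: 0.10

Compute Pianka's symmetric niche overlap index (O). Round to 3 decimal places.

Σ p₁ᵢp₂ᵢ = 0.0522 + 0.0825 + 0.0189 + 0.0351 + 0.0150 = 0.2037
Σp_1ᵢ² = 0.18² + 0.33² + 0.21² + 0.13² + 0.15² = 0.0324 + 0.1089 + 0.0441 + 0.0169 + 0.0225 = 0.2248
Σp_2ᵢ² = 0.29² + 0.25² + 0.09² + 0.27² + 0.10² = 0.0841 + 0.0625 + 0.0081 + 0.0729 + 0.0100 = 0.2376
O = 0.2037 / √(0.2248 × 0.2376) = 0.2037 / 0.231111 = 0.88139

0.881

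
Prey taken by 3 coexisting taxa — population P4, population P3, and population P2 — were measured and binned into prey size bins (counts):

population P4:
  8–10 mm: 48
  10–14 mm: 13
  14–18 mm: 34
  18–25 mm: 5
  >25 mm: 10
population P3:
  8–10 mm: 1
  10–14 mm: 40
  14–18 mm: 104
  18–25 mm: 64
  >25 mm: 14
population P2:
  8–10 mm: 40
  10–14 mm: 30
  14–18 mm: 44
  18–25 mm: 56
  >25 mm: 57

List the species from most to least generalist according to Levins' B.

Proportions for population P4 (n=110): 48/110=0.4364, 13/110=0.1182, 34/110=0.3091, 5/110=0.0455, 10/110=0.0909
Proportions for population P3 (n=223): 1/223=0.0045, 40/223=0.1794, 104/223=0.4664, 64/223=0.2870, 14/223=0.0628
Proportions for population P2 (n=227): 40/227=0.1762, 30/227=0.1322, 44/227=0.1938, 56/227=0.2467, 57/227=0.2511
Σp_P4ᵢ² = 0.4364² + 0.1182² + 0.3091² + 0.0455² + 0.0909² = 0.190445 + 0.013971 + 0.095543 + 0.002070 + 0.008263 = 0.310292
B_P4 = 1 / 0.310292 = 3.2228
Σp_P3ᵢ² = 0.0045² + 0.1794² + 0.4664² + 0.2870² + 0.0628² = 0.000020 + 0.032184 + 0.217529 + 0.082369 + 0.003944 = 0.336046
B_P3 = 1 / 0.336046 = 2.9758
Σp_P2ᵢ² = 0.1762² + 0.1322² + 0.1938² + 0.2467² + 0.2511² = 0.031046 + 0.017477 + 0.037558 + 0.060861 + 0.063051 = 0.209993
B_P2 = 1 / 0.209993 = 4.7621
Ranking by B (broadest → narrowest): population P2 (4.76) > population P4 (3.22) > population P3 (2.98)

population P2 > population P4 > population P3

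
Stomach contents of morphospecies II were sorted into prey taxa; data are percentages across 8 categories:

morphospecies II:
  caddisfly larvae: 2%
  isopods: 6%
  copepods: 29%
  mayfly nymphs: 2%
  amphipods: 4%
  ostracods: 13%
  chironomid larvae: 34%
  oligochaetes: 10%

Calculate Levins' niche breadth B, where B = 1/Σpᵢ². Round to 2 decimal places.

Convert percentages to proportions (divide by 100).
Σpᵢ² = 0.02² + 0.06² + 0.29² + 0.02² + 0.04² + 0.13² + 0.34² + 0.10² = 0.0004 + 0.0036 + 0.0841 + 0.0004 + 0.0016 + 0.0169 + 0.1156 + 0.0100 = 0.2326
B = 1 / 0.2326 = 4.2992

4.30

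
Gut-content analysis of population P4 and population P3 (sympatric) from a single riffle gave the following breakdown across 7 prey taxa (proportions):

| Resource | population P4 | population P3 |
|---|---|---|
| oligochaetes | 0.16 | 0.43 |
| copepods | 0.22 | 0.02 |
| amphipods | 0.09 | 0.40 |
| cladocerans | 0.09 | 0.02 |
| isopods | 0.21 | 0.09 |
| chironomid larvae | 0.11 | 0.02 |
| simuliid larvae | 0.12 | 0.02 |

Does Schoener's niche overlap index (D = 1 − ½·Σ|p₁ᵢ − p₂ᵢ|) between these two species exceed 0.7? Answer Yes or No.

Σ|p₁ᵢ − p₂ᵢ| = 0.27 + 0.20 + 0.31 + 0.07 + 0.12 + 0.09 + 0.10 = 1.16
D = 1 − ½ × 1.16 = 1 − 0.580 = 0.4200
D = 0.4200 < 0.7 → No.

No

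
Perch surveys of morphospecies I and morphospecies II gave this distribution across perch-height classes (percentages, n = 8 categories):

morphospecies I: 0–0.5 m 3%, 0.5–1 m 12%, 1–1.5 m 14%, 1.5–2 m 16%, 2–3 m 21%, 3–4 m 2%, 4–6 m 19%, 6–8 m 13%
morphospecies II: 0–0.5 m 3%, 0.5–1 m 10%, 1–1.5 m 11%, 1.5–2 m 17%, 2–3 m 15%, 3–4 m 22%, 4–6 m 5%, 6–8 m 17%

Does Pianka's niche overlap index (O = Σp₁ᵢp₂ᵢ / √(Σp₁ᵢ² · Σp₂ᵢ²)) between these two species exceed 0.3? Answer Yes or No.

Yes

Convert percentages to proportions (divide by 100).
Σ p₁ᵢp₂ᵢ = 0.0009 + 0.0120 + 0.0154 + 0.0272 + 0.0315 + 0.0044 + 0.0095 + 0.0221 = 0.1230
Σp_1ᵢ² = 0.03² + 0.12² + 0.14² + 0.16² + 0.21² + 0.02² + 0.19² + 0.13² = 0.0009 + 0.0144 + 0.0196 + 0.0256 + 0.0441 + 0.0004 + 0.0361 + 0.0169 = 0.1580
Σp_2ᵢ² = 0.03² + 0.10² + 0.11² + 0.17² + 0.15² + 0.22² + 0.05² + 0.17² = 0.0009 + 0.0100 + 0.0121 + 0.0289 + 0.0225 + 0.0484 + 0.0025 + 0.0289 = 0.1542
O = 0.1230 / √(0.1580 × 0.1542) = 0.1230 / 0.15609 = 0.7880
O = 0.7880 > 0.3 → Yes.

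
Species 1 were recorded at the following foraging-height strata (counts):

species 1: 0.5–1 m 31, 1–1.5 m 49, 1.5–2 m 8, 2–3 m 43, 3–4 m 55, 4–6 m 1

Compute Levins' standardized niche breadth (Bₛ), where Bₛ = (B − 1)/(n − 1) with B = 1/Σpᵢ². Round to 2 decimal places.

Proportions for species 1 (n=187): 31/187=0.1658, 49/187=0.2620, 8/187=0.0428, 43/187=0.2299, 55/187=0.2941, 1/187=0.0053
Σpᵢ² = 0.1658² + 0.2620² + 0.0428² + 0.2299² + 0.2941² + 0.0053² = 0.027490 + 0.068644 + 0.001832 + 0.052854 + 0.086495 + 0.000028 = 0.237343
B = 1 / 0.237343 = 4.2133
Bₛ = (B − 1)/(n − 1) = (4.2133 − 1)/(6 − 1) = 3.2133/5 = 0.6427

0.64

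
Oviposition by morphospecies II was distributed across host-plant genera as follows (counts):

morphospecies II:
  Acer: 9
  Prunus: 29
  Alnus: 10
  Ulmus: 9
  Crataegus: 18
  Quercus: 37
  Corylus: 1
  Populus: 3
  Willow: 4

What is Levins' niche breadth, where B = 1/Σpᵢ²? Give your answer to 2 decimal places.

5.10

Proportions for morphospecies II (n=120): 9/120=0.0750, 29/120=0.2417, 10/120=0.0833, 9/120=0.0750, 18/120=0.1500, 37/120=0.3083, 1/120=0.0083, 3/120=0.0250, 4/120=0.0333
Σpᵢ² = 0.0750² + 0.2417² + 0.0833² + 0.0750² + 0.1500² + 0.3083² + 0.0083² + 0.0250² + 0.0333² = 0.005625 + 0.058419 + 0.006939 + 0.005625 + 0.022500 + 0.095049 + 0.000069 + 0.000625 + 0.001109 = 0.195960
B = 1 / 0.195960 = 5.1031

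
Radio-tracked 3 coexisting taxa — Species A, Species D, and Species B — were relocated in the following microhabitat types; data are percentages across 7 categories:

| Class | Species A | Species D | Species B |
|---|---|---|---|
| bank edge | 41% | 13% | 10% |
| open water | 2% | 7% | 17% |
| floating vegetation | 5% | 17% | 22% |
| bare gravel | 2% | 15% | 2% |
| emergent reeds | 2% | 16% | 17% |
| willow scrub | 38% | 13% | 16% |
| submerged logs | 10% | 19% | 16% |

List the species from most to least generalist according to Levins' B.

Convert percentages to proportions (divide by 100).
Σp_Aᵢ² = 0.41² + 0.02² + 0.05² + 0.02² + 0.02² + 0.38² + 0.10² = 0.1681 + 0.0004 + 0.0025 + 0.0004 + 0.0004 + 0.1444 + 0.0100 = 0.3262
B_A = 1 / 0.3262 = 3.0656
Σp_Dᵢ² = 0.13² + 0.07² + 0.17² + 0.15² + 0.16² + 0.13² + 0.19² = 0.0169 + 0.0049 + 0.0289 + 0.0225 + 0.0256 + 0.0169 + 0.0361 = 0.1518
B_D = 1 / 0.1518 = 6.5876
Σp_Bᵢ² = 0.10² + 0.17² + 0.22² + 0.02² + 0.17² + 0.16² + 0.16² = 0.0100 + 0.0289 + 0.0484 + 0.0004 + 0.0289 + 0.0256 + 0.0256 = 0.1678
B_B = 1 / 0.1678 = 5.9595
Ranking by B (broadest → narrowest): Species D (6.59) > Species B (5.96) > Species A (3.07)

Species D > Species B > Species A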